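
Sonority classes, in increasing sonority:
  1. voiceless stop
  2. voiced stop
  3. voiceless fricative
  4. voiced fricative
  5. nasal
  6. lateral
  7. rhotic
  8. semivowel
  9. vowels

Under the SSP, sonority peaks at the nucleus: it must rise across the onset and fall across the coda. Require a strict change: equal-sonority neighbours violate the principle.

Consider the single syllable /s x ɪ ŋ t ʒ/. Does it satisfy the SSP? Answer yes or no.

no

Onset: /s/ is a voiceless fricative (sonority 3), /x/ is a voiceless fricative (sonority 3); then the nucleus /ɪ/ (sonority 9).
Onset profile 3-3-9 — does not strictly rise throughout.
Coda: /ŋ/ is a nasal (sonority 5), /t/ is a voiceless stop (sonority 1), /ʒ/ is a voiced fricative (sonority 4).
Coda profile 9-5-1-4 — does not strictly fall throughout.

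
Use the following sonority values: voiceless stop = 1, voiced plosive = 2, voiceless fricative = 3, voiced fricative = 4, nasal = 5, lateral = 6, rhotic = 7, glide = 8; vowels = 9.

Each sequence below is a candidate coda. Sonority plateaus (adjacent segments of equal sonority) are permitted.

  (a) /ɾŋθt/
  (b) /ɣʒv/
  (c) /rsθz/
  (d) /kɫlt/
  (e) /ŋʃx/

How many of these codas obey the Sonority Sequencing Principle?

3

(a) sonority 7-5-3-1: well-formed.
(b) sonority 4-4-4: well-formed.
(c) sonority 7-3-3-4: ill-formed.
(d) sonority 1-6-6-1: ill-formed.
(e) sonority 5-3-3: well-formed.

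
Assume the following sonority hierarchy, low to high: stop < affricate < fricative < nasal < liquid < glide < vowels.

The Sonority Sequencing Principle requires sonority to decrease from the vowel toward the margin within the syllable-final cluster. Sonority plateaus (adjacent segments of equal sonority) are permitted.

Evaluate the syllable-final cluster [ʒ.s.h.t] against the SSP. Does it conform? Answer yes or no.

yes

/ʒ/ — fricative, sonority 3.
/s/ — fricative, sonority 3.
/h/ — fricative, sonority 3.
/t/ — stop, sonority 1.
The profile 3-3-3-1 is non-increasing (plateaus allowed), so the syllable-final cluster satisfies the SSP.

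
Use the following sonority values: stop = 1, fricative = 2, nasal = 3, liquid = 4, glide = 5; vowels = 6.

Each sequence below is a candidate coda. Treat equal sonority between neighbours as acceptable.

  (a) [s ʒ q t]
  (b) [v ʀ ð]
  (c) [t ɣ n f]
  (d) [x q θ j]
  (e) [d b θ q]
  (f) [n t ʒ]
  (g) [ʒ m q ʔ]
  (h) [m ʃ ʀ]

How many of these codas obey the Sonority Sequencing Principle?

(a) [s ʒ q t]: profile 2-2-1-1 — obeys.
(b) [v ʀ ð]: profile 2-4-2 — violates.
(c) [t ɣ n f]: profile 1-2-3-2 — violates.
(d) [x q θ j]: profile 2-1-2-5 — violates.
(e) [d b θ q]: profile 1-1-2-1 — violates.
(f) [n t ʒ]: profile 3-1-2 — violates.
(g) [ʒ m q ʔ]: profile 2-3-1-1 — violates.
(h) [m ʃ ʀ]: profile 3-2-4 — violates.

1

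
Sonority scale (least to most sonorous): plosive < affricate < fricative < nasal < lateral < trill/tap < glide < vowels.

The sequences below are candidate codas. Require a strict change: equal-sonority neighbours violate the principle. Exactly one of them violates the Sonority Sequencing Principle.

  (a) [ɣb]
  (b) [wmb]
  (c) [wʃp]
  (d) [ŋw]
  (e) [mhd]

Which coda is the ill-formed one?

d

(a) 3-1 → obeys
(b) 7-4-1 → obeys
(c) 7-3-1 → obeys
(d) 4-7 → violates
(e) 4-3-1 → obeys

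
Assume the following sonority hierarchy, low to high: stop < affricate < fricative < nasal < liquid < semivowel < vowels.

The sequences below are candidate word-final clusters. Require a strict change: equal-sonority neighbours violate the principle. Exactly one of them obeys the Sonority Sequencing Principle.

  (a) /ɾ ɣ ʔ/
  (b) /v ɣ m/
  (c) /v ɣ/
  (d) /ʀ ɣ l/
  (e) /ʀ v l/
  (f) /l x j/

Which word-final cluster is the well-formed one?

a

(a) 5-3-1 → obeys
(b) 3-3-4 → violates
(c) 3-3 → violates
(d) 5-3-5 → violates
(e) 5-3-5 → violates
(f) 5-3-6 → violates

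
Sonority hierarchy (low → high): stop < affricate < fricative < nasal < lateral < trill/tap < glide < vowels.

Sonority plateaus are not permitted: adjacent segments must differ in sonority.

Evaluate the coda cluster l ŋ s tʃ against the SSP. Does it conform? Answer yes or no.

yes

/l/: lateral = 5.
/ŋ/: nasal = 4.
/s/: fricative = 3.
/tʃ/: affricate = 2.
The profile 5-4-3-2 strictly falls, so the coda cluster satisfies the SSP.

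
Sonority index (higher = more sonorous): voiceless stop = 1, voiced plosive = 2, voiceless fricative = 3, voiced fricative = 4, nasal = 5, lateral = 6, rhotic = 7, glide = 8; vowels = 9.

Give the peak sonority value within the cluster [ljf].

/l/ — lateral, sonority 6.
/j/ — glide, sonority 8.
/f/ — voiceless fricative, sonority 3.
The maximum is 8.

8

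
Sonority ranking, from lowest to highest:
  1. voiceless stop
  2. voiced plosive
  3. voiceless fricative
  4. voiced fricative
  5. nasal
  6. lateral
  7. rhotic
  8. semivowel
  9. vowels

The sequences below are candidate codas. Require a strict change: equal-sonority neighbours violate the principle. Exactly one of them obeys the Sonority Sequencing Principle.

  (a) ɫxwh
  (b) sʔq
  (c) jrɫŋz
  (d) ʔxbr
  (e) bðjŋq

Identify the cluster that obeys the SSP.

c

(a) 6-3-8-3 → violates
(b) 3-1-1 → violates
(c) 8-7-6-5-4 → obeys
(d) 1-3-2-7 → violates
(e) 2-4-8-5-1 → violates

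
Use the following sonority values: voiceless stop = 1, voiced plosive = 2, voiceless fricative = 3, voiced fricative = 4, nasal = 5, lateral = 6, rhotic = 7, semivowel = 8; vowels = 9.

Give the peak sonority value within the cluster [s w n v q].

8

/s/: voiceless fricative = 3.
/w/: semivowel = 8.
/n/: nasal = 5.
/v/: voiced fricative = 4.
/q/: voiceless stop = 1.
The maximum is 8.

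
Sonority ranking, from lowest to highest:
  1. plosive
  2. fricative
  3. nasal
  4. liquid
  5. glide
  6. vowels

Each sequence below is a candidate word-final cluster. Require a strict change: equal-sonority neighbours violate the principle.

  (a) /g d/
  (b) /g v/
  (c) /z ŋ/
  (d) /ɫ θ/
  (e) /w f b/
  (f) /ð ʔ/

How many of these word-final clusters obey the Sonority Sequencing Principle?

3

(a) sonority 1-1: ill-formed.
(b) sonority 1-2: ill-formed.
(c) sonority 2-3: ill-formed.
(d) sonority 4-2: well-formed.
(e) sonority 5-2-1: well-formed.
(f) sonority 2-1: well-formed.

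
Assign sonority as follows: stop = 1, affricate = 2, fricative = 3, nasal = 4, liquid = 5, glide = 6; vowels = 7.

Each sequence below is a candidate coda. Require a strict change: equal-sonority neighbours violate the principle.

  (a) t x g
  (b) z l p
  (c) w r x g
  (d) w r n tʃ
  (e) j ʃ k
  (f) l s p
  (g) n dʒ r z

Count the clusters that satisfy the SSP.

(a) t x g: profile 1-3-1 — violates.
(b) z l p: profile 3-5-1 — violates.
(c) w r x g: profile 6-5-3-1 — obeys.
(d) w r n tʃ: profile 6-5-4-2 — obeys.
(e) j ʃ k: profile 6-3-1 — obeys.
(f) l s p: profile 5-3-1 — obeys.
(g) n dʒ r z: profile 4-2-5-3 — violates.

4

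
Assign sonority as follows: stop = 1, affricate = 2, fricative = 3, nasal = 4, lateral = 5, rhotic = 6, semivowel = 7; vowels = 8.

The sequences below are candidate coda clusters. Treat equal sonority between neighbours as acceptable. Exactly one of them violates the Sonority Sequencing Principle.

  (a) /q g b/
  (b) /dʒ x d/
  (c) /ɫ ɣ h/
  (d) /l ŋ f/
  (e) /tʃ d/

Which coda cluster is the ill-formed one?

(a) 1-1-1 → obeys
(b) 2-3-1 → violates
(c) 5-3-3 → obeys
(d) 5-4-3 → obeys
(e) 2-1 → obeys

b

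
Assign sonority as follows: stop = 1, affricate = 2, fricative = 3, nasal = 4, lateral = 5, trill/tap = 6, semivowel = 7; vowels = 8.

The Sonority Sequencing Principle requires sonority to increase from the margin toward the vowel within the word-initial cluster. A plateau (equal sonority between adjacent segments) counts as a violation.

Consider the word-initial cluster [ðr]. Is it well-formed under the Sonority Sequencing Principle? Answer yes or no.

/ð/ — fricative, sonority 3.
/r/ — trill/tap, sonority 6.
The profile 3-6 strictly rises, so the word-initial cluster satisfies the SSP.

yes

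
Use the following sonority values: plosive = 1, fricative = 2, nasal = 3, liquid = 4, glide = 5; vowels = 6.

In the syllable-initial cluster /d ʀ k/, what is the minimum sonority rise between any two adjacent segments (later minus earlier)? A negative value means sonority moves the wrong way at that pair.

-3

/d/ — plosive, sonority 1.
/ʀ/ — liquid, sonority 4.
/k/ — plosive, sonority 1.
/d/→/ʀ/: change +3.
/ʀ/→/k/: change -3.
Minimum = -3.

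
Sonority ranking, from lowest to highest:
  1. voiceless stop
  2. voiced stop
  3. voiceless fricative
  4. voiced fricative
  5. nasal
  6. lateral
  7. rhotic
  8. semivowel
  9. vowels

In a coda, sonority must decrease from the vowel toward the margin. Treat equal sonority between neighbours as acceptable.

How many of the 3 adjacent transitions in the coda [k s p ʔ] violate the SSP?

1

/k/ is a voiceless stop (sonority 1).
/s/ is a voiceless fricative (sonority 3).
/p/ is a voiceless stop (sonority 1).
/ʔ/ is a voiceless stop (sonority 1).
/k/→/s/: 1→3 (does not fall) — violation.
/s/→/p/: 3→1 (falls) — ok.
/p/→/ʔ/: 1→1 (plateau, allowed) — ok.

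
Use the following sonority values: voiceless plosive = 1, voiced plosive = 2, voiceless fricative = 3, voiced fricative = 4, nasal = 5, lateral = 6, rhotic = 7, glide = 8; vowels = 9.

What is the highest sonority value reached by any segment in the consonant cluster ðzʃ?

4

/ð/: voiced fricative = 4.
/z/: voiced fricative = 4.
/ʃ/: voiceless fricative = 3.
The maximum is 4.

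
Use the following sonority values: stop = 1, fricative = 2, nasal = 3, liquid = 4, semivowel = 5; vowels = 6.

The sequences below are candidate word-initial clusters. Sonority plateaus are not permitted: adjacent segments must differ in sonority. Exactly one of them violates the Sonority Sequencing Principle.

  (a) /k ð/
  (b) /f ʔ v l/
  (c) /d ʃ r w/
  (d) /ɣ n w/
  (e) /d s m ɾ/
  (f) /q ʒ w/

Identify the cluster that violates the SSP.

(a) /k ð/: profile 1-2 — obeys.
(b) /f ʔ v l/: profile 2-1-2-4 — violates.
(c) /d ʃ r w/: profile 1-2-4-5 — obeys.
(d) /ɣ n w/: profile 2-3-5 — obeys.
(e) /d s m ɾ/: profile 1-2-3-4 — obeys.
(f) /q ʒ w/: profile 1-2-5 — obeys.

b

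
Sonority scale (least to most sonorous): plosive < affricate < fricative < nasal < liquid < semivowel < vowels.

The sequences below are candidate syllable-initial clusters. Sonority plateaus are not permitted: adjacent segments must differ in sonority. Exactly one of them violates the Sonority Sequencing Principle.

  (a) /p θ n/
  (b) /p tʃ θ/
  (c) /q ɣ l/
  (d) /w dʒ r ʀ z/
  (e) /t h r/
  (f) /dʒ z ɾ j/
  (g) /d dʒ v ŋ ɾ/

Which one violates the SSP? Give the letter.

d

(a) 1-3-4 → obeys
(b) 1-2-3 → obeys
(c) 1-3-5 → obeys
(d) 6-2-5-5-3 → violates
(e) 1-3-5 → obeys
(f) 2-3-5-6 → obeys
(g) 1-2-3-4-5 → obeys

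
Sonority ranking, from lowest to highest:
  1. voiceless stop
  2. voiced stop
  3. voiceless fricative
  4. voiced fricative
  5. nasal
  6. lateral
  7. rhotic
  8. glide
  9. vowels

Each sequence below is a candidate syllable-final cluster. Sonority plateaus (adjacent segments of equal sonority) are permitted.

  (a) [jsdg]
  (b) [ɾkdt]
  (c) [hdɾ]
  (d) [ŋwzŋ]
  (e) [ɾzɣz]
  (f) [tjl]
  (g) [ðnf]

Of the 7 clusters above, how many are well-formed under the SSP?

(a) sonority 8-3-2-2: well-formed.
(b) sonority 7-1-2-1: ill-formed.
(c) sonority 3-2-7: ill-formed.
(d) sonority 5-8-4-5: ill-formed.
(e) sonority 7-4-4-4: well-formed.
(f) sonority 1-8-6: ill-formed.
(g) sonority 4-5-3: ill-formed.

2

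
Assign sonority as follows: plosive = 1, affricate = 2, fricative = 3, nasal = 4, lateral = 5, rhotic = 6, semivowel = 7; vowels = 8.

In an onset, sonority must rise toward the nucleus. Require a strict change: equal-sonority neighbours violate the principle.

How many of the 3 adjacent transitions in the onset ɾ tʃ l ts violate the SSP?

/ɾ/: rhotic = 6.
/tʃ/: affricate = 2.
/l/: lateral = 5.
/ts/: affricate = 2.
/ɾ/→/tʃ/: 6→2 (does not rise) — violation.
/tʃ/→/l/: 2→5 (rises) — ok.
/l/→/ts/: 5→2 (does not rise) — violation.

2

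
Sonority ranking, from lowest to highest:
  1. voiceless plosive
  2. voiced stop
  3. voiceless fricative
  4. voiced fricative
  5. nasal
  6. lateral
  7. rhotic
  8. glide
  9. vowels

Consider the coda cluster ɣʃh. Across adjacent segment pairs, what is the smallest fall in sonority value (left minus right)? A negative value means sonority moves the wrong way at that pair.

/ɣ/ — voiced fricative, sonority 4.
/ʃ/ — voiceless fricative, sonority 3.
/h/ — voiceless fricative, sonority 3.
/ɣ/→/ʃ/: change +1.
/ʃ/→/h/: change +0.
Minimum = 0.

0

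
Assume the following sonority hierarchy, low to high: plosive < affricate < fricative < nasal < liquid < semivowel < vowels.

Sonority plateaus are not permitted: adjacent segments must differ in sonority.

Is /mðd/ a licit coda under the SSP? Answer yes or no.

/m/ — nasal, sonority 4.
/ð/ — fricative, sonority 3.
/d/ — plosive, sonority 1.
The profile 4-3-1 strictly falls, so the coda satisfies the SSP.

yes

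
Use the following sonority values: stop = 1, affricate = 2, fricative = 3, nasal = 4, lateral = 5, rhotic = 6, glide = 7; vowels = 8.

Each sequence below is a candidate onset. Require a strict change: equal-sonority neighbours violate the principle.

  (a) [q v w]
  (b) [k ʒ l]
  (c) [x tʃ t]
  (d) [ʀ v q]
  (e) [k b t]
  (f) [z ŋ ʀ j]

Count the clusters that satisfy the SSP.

3

(a) 1-3-7 → obeys
(b) 1-3-5 → obeys
(c) 3-2-1 → violates
(d) 6-3-1 → violates
(e) 1-1-1 → violates
(f) 3-4-6-7 → obeys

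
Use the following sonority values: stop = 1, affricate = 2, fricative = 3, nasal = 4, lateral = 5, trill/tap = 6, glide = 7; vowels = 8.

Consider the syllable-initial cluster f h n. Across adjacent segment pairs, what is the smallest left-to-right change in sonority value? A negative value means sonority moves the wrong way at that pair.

/f/: fricative = 3.
/h/: fricative = 3.
/n/: nasal = 4.
/f/→/h/: change +0.
/h/→/n/: change +1.
Minimum = 0.

0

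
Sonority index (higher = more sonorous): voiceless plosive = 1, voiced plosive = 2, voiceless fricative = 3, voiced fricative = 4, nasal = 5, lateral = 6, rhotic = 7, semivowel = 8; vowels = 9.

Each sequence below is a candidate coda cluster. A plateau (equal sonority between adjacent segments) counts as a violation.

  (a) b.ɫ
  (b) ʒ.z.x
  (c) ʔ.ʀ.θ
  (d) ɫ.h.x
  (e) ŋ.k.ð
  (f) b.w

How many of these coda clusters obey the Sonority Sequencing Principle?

(a) sonority 2-6: ill-formed.
(b) sonority 4-4-3: ill-formed.
(c) sonority 1-7-3: ill-formed.
(d) sonority 6-3-3: ill-formed.
(e) sonority 5-1-4: ill-formed.
(f) sonority 2-8: ill-formed.

0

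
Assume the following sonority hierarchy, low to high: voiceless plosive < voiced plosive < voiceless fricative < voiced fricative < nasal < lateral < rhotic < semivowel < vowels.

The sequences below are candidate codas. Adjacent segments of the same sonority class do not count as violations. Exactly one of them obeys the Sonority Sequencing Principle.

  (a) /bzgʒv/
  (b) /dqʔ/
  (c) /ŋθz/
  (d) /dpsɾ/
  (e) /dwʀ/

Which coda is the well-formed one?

b

(a) sonority 2-4-2-4-4: ill-formed.
(b) sonority 2-1-1: well-formed.
(c) sonority 5-3-4: ill-formed.
(d) sonority 2-1-3-7: ill-formed.
(e) sonority 2-8-7: ill-formed.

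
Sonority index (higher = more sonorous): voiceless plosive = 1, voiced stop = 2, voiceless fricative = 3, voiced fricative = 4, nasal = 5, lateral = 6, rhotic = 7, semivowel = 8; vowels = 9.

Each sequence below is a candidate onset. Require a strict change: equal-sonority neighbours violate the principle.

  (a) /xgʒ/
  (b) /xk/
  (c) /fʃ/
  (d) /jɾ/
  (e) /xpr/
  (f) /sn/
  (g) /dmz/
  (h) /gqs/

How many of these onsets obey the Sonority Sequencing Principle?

1

(a) sonority 3-2-4: ill-formed.
(b) sonority 3-1: ill-formed.
(c) sonority 3-3: ill-formed.
(d) sonority 8-7: ill-formed.
(e) sonority 3-1-7: ill-formed.
(f) sonority 3-5: well-formed.
(g) sonority 2-5-4: ill-formed.
(h) sonority 2-1-3: ill-formed.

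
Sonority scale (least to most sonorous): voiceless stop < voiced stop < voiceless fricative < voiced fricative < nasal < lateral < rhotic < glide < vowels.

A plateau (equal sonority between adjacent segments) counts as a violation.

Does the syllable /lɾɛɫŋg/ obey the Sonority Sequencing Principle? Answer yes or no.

Onset: /l/ is a lateral (sonority 6), /ɾ/ is a rhotic (sonority 7); then the nucleus /ɛ/ (sonority 9).
Onset profile 6-7-9 — rises to the nucleus.
Coda: /ɫ/ is a lateral (sonority 6), /ŋ/ is a nasal (sonority 5), /g/ is a voiced stop (sonority 2).
Coda profile 9-6-5-2 — falls from the nucleus.

yes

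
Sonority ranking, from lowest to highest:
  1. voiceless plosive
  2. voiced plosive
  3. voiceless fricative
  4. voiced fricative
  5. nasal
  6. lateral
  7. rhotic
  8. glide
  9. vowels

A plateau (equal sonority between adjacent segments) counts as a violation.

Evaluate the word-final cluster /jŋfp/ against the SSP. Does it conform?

/j/: glide = 8.
/ŋ/: nasal = 5.
/f/: voiceless fricative = 3.
/p/: voiceless plosive = 1.
The profile 8-5-3-1 strictly falls, so the word-final cluster satisfies the SSP.

yes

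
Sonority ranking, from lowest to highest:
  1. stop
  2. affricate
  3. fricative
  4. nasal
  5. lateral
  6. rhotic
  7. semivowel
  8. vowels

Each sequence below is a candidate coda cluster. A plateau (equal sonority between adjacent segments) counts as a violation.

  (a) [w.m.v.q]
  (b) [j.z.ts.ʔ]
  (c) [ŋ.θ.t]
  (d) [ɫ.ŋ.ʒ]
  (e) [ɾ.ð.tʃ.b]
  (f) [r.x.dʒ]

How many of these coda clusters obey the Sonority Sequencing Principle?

(a) sonority 7-4-3-1: well-formed.
(b) sonority 7-3-2-1: well-formed.
(c) sonority 4-3-1: well-formed.
(d) sonority 5-4-3: well-formed.
(e) sonority 6-3-2-1: well-formed.
(f) sonority 6-3-2: well-formed.

6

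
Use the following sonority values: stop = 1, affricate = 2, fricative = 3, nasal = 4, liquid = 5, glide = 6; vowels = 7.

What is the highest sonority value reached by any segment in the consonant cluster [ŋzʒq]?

/ŋ/ is a nasal (sonority 4).
/z/ is a fricative (sonority 3).
/ʒ/ is a fricative (sonority 3).
/q/ is a stop (sonority 1).
The maximum is 4.

4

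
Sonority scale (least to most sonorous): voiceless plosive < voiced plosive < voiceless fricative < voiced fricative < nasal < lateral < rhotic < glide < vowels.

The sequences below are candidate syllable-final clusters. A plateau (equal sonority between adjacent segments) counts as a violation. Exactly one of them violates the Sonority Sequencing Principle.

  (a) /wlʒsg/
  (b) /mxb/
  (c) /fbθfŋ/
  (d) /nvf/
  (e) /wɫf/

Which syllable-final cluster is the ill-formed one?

c

(a) 8-6-4-3-2 → obeys
(b) 5-3-2 → obeys
(c) 3-2-3-3-5 → violates
(d) 5-4-3 → obeys
(e) 8-6-3 → obeys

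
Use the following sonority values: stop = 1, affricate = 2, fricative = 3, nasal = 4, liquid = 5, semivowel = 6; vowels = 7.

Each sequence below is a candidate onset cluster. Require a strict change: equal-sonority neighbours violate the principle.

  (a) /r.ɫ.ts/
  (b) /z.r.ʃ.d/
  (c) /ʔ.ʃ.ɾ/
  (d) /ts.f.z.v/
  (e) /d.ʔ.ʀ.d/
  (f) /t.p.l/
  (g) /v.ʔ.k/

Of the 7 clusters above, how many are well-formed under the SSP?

(a) sonority 5-5-2: ill-formed.
(b) sonority 3-5-3-1: ill-formed.
(c) sonority 1-3-5: well-formed.
(d) sonority 2-3-3-3: ill-formed.
(e) sonority 1-1-5-1: ill-formed.
(f) sonority 1-1-5: ill-formed.
(g) sonority 3-1-1: ill-formed.

1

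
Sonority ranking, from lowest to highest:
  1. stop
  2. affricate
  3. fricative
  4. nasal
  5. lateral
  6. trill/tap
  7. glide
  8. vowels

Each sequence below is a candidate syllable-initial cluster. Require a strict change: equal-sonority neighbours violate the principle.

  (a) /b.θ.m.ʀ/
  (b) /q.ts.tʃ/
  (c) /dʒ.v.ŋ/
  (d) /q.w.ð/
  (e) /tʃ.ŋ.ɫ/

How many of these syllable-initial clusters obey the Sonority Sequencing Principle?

(a) sonority 1-3-4-6: well-formed.
(b) sonority 1-2-2: ill-formed.
(c) sonority 2-3-4: well-formed.
(d) sonority 1-7-3: ill-formed.
(e) sonority 2-4-5: well-formed.

3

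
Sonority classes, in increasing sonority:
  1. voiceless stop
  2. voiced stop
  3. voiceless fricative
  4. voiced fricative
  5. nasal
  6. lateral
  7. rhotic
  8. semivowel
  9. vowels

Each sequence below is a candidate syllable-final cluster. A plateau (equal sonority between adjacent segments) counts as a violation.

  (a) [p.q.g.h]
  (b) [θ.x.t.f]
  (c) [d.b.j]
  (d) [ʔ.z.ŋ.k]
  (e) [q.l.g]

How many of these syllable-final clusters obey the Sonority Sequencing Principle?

(a) [p.q.g.h]: profile 1-1-2-3 — violates.
(b) [θ.x.t.f]: profile 3-3-1-3 — violates.
(c) [d.b.j]: profile 2-2-8 — violates.
(d) [ʔ.z.ŋ.k]: profile 1-4-5-1 — violates.
(e) [q.l.g]: profile 1-6-2 — violates.

0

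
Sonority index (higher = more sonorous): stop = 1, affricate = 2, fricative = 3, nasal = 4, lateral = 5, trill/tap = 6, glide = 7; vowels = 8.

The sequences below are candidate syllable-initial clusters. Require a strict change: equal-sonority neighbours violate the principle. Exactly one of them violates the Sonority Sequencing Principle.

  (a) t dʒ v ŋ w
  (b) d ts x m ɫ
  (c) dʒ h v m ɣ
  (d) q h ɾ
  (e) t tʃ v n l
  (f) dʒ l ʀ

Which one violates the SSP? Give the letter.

(a) 1-2-3-4-7 → obeys
(b) 1-2-3-4-5 → obeys
(c) 2-3-3-4-3 → violates
(d) 1-3-6 → obeys
(e) 1-2-3-4-5 → obeys
(f) 2-5-6 → obeys

c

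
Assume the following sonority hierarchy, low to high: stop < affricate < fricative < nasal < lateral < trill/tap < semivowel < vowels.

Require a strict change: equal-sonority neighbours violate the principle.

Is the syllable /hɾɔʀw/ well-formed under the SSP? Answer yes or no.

no

Onset: /h/ is a fricative (sonority 3), /ɾ/ is a trill/tap (sonority 6); then the nucleus /ɔ/ (sonority 8).
Onset profile 3-6-8 — rises to the nucleus.
Coda: /ʀ/ is a trill/tap (sonority 6), /w/ is a semivowel (sonority 7).
Coda profile 8-6-7 — does not strictly fall throughout.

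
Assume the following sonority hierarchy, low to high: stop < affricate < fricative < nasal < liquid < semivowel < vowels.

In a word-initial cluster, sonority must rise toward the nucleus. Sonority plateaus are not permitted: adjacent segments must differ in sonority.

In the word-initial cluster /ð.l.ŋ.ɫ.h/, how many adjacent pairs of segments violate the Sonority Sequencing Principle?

/ð/: fricative = 3.
/l/: liquid = 5.
/ŋ/: nasal = 4.
/ɫ/: liquid = 5.
/h/: fricative = 3.
/ð/→/l/: 3→5 (rises) — ok.
/l/→/ŋ/: 5→4 (does not rise) — violation.
/ŋ/→/ɫ/: 4→5 (rises) — ok.
/ɫ/→/h/: 5→3 (does not rise) — violation.

2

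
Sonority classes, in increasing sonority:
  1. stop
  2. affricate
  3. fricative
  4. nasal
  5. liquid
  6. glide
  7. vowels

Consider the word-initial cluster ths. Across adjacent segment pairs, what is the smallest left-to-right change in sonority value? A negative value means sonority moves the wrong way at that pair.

0

/t/ — stop, sonority 1.
/h/ — fricative, sonority 3.
/s/ — fricative, sonority 3.
/t/→/h/: change +2.
/h/→/s/: change +0.
Minimum = 0.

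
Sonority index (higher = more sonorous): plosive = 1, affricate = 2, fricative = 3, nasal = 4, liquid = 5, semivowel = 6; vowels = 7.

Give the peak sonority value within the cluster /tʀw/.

6

/t/: plosive = 1.
/ʀ/: liquid = 5.
/w/: semivowel = 6.
The maximum is 6.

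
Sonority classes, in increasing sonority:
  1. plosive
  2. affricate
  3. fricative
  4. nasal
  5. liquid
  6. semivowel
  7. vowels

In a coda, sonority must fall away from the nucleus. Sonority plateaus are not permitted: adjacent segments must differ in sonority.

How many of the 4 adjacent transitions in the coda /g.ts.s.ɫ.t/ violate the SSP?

3

/g/ — plosive, sonority 1.
/ts/ — affricate, sonority 2.
/s/ — fricative, sonority 3.
/ɫ/ — liquid, sonority 5.
/t/ — plosive, sonority 1.
/g/→/ts/: 1→2 (does not fall) — violation.
/ts/→/s/: 2→3 (does not fall) — violation.
/s/→/ɫ/: 3→5 (does not fall) — violation.
/ɫ/→/t/: 5→1 (falls) — ok.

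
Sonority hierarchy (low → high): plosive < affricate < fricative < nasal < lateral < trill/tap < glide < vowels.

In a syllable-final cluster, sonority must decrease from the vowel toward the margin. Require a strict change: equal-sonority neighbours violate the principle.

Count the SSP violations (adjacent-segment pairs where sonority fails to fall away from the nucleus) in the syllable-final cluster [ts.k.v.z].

/ts/ is an affricate (sonority 2).
/k/ is a plosive (sonority 1).
/v/ is a fricative (sonority 3).
/z/ is a fricative (sonority 3).
/ts/→/k/: 2→1 (falls) — ok.
/k/→/v/: 1→3 (does not fall) — violation.
/v/→/z/: 3→3 (plateau) — violation.

2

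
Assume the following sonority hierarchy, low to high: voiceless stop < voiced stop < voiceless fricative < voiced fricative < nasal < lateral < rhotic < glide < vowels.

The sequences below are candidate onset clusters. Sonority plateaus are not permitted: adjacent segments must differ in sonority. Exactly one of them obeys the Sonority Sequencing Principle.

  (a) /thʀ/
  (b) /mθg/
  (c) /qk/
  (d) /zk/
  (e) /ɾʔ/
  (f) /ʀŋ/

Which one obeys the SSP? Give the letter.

a

(a) 1-3-7 → obeys
(b) 5-3-2 → violates
(c) 1-1 → violates
(d) 4-1 → violates
(e) 7-1 → violates
(f) 7-5 → violates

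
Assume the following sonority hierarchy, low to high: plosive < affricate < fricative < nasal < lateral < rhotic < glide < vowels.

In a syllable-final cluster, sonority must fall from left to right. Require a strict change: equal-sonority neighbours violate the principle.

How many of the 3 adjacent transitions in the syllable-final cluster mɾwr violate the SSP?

/m/: nasal = 4.
/ɾ/: rhotic = 6.
/w/: glide = 7.
/r/: rhotic = 6.
/m/→/ɾ/: 4→6 (does not fall) — violation.
/ɾ/→/w/: 6→7 (does not fall) — violation.
/w/→/r/: 7→6 (falls) — ok.

2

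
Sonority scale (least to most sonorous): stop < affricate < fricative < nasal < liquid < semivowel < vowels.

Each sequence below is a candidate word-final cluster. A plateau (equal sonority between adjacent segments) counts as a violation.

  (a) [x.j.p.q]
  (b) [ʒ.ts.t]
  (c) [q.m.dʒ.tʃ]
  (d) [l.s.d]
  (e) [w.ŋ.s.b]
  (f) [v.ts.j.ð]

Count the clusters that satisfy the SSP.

(a) sonority 3-6-1-1: ill-formed.
(b) sonority 3-2-1: well-formed.
(c) sonority 1-4-2-2: ill-formed.
(d) sonority 5-3-1: well-formed.
(e) sonority 6-4-3-1: well-formed.
(f) sonority 3-2-6-3: ill-formed.

3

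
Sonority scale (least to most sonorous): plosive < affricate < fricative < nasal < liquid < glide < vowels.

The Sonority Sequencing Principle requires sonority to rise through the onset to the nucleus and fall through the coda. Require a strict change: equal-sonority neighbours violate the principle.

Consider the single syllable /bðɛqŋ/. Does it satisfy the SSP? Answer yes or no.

no

Onset: /b/ is a plosive (sonority 1), /ð/ is a fricative (sonority 3); then the nucleus /ɛ/ (sonority 7).
Onset profile 1-3-7 — rises to the nucleus.
Coda: /q/ is a plosive (sonority 1), /ŋ/ is a nasal (sonority 4).
Coda profile 7-1-4 — does not strictly fall throughout.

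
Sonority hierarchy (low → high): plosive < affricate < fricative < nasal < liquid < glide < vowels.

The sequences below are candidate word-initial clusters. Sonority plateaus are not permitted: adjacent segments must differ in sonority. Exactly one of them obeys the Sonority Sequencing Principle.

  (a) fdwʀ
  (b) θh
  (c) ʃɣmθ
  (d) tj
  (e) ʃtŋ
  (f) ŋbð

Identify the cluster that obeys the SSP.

d

(a) fdwʀ: profile 3-1-6-5 — violates.
(b) θh: profile 3-3 — violates.
(c) ʃɣmθ: profile 3-3-4-3 — violates.
(d) tj: profile 1-6 — obeys.
(e) ʃtŋ: profile 3-1-4 — violates.
(f) ŋbð: profile 4-1-3 — violates.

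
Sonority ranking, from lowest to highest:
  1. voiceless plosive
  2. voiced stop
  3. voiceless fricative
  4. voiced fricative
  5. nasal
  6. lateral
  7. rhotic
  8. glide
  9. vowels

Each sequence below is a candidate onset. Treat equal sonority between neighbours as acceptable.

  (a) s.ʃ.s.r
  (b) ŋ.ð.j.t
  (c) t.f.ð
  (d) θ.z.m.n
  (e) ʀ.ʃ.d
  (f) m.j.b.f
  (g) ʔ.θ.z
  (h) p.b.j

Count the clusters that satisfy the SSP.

(a) s.ʃ.s.r: profile 3-3-3-7 — obeys.
(b) ŋ.ð.j.t: profile 5-4-8-1 — violates.
(c) t.f.ð: profile 1-3-4 — obeys.
(d) θ.z.m.n: profile 3-4-5-5 — obeys.
(e) ʀ.ʃ.d: profile 7-3-2 — violates.
(f) m.j.b.f: profile 5-8-2-3 — violates.
(g) ʔ.θ.z: profile 1-3-4 — obeys.
(h) p.b.j: profile 1-2-8 — obeys.

5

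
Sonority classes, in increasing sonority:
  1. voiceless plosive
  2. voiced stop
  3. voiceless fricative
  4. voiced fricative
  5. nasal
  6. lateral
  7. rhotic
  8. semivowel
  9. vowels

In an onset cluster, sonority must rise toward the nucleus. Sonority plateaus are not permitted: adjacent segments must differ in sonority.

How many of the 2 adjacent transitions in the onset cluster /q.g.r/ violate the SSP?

0

/q/ — voiceless plosive, sonority 1.
/g/ — voiced stop, sonority 2.
/r/ — rhotic, sonority 7.
/q/→/g/: 1→2 (rises) — ok.
/g/→/r/: 2→7 (rises) — ok.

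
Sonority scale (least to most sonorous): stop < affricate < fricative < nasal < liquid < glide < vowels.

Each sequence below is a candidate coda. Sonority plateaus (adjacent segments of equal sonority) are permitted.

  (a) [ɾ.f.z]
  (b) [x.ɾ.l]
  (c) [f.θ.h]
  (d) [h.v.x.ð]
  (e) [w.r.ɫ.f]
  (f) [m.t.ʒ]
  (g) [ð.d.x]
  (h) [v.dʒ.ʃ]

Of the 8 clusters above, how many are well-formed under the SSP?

(a) [ɾ.f.z]: profile 5-3-3 — obeys.
(b) [x.ɾ.l]: profile 3-5-5 — violates.
(c) [f.θ.h]: profile 3-3-3 — obeys.
(d) [h.v.x.ð]: profile 3-3-3-3 — obeys.
(e) [w.r.ɫ.f]: profile 6-5-5-3 — obeys.
(f) [m.t.ʒ]: profile 4-1-3 — violates.
(g) [ð.d.x]: profile 3-1-3 — violates.
(h) [v.dʒ.ʃ]: profile 3-2-3 — violates.

4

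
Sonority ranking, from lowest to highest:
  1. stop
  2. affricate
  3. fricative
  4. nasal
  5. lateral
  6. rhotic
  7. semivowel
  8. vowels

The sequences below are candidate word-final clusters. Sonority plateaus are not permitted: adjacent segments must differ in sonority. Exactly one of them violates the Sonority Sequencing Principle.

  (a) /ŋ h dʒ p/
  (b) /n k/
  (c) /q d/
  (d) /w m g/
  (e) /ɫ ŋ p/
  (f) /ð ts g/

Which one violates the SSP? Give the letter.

(a) /ŋ h dʒ p/: profile 4-3-2-1 — obeys.
(b) /n k/: profile 4-1 — obeys.
(c) /q d/: profile 1-1 — violates.
(d) /w m g/: profile 7-4-1 — obeys.
(e) /ɫ ŋ p/: profile 5-4-1 — obeys.
(f) /ð ts g/: profile 3-2-1 — obeys.

c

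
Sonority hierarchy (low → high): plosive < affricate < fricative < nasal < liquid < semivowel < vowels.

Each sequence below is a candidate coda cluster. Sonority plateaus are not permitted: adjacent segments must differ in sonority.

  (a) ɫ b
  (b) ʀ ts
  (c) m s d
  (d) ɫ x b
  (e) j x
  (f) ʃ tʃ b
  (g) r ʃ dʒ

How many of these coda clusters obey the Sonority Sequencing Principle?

7

(a) sonority 5-1: well-formed.
(b) sonority 5-2: well-formed.
(c) sonority 4-3-1: well-formed.
(d) sonority 5-3-1: well-formed.
(e) sonority 6-3: well-formed.
(f) sonority 3-2-1: well-formed.
(g) sonority 5-3-2: well-formed.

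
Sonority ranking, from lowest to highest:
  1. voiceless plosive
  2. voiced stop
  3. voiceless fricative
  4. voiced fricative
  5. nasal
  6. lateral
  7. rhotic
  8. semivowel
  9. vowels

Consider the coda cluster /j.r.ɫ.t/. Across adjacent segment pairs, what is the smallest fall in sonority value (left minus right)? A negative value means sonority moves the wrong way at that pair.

/j/: semivowel = 8.
/r/: rhotic = 7.
/ɫ/: lateral = 6.
/t/: voiceless plosive = 1.
/j/→/r/: change +1.
/r/→/ɫ/: change +1.
/ɫ/→/t/: change +5.
Minimum = 1.

1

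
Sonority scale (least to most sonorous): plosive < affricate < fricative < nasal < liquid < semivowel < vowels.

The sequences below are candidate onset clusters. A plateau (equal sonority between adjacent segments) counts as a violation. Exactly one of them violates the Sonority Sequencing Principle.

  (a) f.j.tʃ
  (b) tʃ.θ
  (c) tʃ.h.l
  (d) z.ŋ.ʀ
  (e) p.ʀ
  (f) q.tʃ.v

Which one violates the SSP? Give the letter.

a

(a) sonority 3-6-2: ill-formed.
(b) sonority 2-3: well-formed.
(c) sonority 2-3-5: well-formed.
(d) sonority 3-4-5: well-formed.
(e) sonority 1-5: well-formed.
(f) sonority 1-2-3: well-formed.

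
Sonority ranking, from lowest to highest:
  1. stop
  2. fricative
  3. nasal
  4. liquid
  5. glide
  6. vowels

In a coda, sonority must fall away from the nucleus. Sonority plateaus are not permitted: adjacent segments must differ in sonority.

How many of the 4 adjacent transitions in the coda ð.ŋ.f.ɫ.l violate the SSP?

3

/ð/ is a fricative (sonority 2).
/ŋ/ is a nasal (sonority 3).
/f/ is a fricative (sonority 2).
/ɫ/ is a liquid (sonority 4).
/l/ is a liquid (sonority 4).
/ð/→/ŋ/: 2→3 (does not fall) — violation.
/ŋ/→/f/: 3→2 (falls) — ok.
/f/→/ɫ/: 2→4 (does not fall) — violation.
/ɫ/→/l/: 4→4 (plateau) — violation.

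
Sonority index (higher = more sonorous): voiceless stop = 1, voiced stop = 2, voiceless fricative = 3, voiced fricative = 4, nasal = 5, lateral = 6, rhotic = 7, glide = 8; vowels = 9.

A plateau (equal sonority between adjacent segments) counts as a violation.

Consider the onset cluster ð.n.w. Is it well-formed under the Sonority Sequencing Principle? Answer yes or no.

/ð/ is a voiced fricative (sonority 4).
/n/ is a nasal (sonority 5).
/w/ is a glide (sonority 8).
The profile 4-5-8 strictly rises, so the onset cluster satisfies the SSP.

yes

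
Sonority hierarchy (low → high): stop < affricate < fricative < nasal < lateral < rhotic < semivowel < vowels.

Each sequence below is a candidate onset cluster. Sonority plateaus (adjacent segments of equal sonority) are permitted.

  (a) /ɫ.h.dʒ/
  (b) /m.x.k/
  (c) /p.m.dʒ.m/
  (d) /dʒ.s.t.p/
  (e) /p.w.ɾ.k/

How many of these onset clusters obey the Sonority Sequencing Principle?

(a) /ɫ.h.dʒ/: profile 5-3-2 — violates.
(b) /m.x.k/: profile 4-3-1 — violates.
(c) /p.m.dʒ.m/: profile 1-4-2-4 — violates.
(d) /dʒ.s.t.p/: profile 2-3-1-1 — violates.
(e) /p.w.ɾ.k/: profile 1-7-6-1 — violates.

0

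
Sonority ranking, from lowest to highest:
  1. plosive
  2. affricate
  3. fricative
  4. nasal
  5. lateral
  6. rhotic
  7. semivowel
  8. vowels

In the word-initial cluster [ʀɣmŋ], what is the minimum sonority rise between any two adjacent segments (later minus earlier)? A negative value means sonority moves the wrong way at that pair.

-3

/ʀ/ is a rhotic (sonority 6).
/ɣ/ is a fricative (sonority 3).
/m/ is a nasal (sonority 4).
/ŋ/ is a nasal (sonority 4).
/ʀ/→/ɣ/: change -3.
/ɣ/→/m/: change +1.
/m/→/ŋ/: change +0.
Minimum = -3.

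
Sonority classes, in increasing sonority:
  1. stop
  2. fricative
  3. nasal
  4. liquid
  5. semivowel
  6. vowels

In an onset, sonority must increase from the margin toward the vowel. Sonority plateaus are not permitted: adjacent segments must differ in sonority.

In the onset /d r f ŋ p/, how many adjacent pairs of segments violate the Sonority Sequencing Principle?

/d/: stop = 1.
/r/: liquid = 4.
/f/: fricative = 2.
/ŋ/: nasal = 3.
/p/: stop = 1.
/d/→/r/: 1→4 (rises) — ok.
/r/→/f/: 4→2 (does not rise) — violation.
/f/→/ŋ/: 2→3 (rises) — ok.
/ŋ/→/p/: 3→1 (does not rise) — violation.

2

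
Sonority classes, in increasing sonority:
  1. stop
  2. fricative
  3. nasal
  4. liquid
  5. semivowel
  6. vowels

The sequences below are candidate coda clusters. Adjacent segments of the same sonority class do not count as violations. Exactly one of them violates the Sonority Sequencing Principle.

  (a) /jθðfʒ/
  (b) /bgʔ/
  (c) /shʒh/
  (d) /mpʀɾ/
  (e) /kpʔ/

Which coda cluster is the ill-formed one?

(a) sonority 5-2-2-2-2: well-formed.
(b) sonority 1-1-1: well-formed.
(c) sonority 2-2-2-2: well-formed.
(d) sonority 3-1-4-4: ill-formed.
(e) sonority 1-1-1: well-formed.

d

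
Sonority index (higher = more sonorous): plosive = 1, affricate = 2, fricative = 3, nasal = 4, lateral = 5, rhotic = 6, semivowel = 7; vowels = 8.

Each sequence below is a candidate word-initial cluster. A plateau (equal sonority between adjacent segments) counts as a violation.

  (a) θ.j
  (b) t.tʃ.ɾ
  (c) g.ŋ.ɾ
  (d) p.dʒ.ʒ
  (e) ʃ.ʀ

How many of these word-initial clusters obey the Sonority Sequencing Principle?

5

(a) θ.j: profile 3-7 — obeys.
(b) t.tʃ.ɾ: profile 1-2-6 — obeys.
(c) g.ŋ.ɾ: profile 1-4-6 — obeys.
(d) p.dʒ.ʒ: profile 1-2-3 — obeys.
(e) ʃ.ʀ: profile 3-6 — obeys.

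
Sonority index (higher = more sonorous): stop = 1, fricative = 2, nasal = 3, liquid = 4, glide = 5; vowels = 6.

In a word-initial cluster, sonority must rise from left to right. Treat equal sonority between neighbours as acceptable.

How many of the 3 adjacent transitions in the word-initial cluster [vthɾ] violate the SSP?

1

/v/ — fricative, sonority 2.
/t/ — stop, sonority 1.
/h/ — fricative, sonority 2.
/ɾ/ — liquid, sonority 4.
/v/→/t/: 2→1 (does not rise) — violation.
/t/→/h/: 1→2 (rises) — ok.
/h/→/ɾ/: 2→4 (rises) — ok.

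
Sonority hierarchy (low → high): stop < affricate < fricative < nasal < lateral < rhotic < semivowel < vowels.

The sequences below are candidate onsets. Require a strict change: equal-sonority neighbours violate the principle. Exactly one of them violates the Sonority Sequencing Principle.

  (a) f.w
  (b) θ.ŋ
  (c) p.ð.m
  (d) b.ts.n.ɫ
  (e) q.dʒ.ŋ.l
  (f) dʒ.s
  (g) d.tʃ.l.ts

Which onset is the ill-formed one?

(a) 3-7 → obeys
(b) 3-4 → obeys
(c) 1-3-4 → obeys
(d) 1-2-4-5 → obeys
(e) 1-2-4-5 → obeys
(f) 2-3 → obeys
(g) 1-2-5-2 → violates

g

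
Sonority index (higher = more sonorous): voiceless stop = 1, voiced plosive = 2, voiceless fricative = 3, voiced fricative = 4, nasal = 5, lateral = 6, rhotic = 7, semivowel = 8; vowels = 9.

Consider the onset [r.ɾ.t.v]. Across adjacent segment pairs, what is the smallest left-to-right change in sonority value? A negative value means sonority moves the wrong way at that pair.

/r/: rhotic = 7.
/ɾ/: rhotic = 7.
/t/: voiceless stop = 1.
/v/: voiced fricative = 4.
/r/→/ɾ/: change +0.
/ɾ/→/t/: change -6.
/t/→/v/: change +3.
Minimum = -6.

-6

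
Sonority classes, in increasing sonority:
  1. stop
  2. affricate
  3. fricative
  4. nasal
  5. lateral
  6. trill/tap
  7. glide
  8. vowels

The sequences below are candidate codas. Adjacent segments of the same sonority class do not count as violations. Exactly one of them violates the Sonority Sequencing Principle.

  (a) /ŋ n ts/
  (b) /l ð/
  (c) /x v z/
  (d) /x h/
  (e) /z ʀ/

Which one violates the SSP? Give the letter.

(a) sonority 4-4-2: well-formed.
(b) sonority 5-3: well-formed.
(c) sonority 3-3-3: well-formed.
(d) sonority 3-3: well-formed.
(e) sonority 3-6: ill-formed.

e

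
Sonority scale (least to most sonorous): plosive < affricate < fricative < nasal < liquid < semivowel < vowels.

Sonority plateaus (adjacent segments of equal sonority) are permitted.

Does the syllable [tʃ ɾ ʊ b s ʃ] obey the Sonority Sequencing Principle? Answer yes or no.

no

Onset: /tʃ/ is an affricate (sonority 2), /ɾ/ is a liquid (sonority 5); then the nucleus /ʊ/ (sonority 7).
Onset profile 2-5-7 — rises to the nucleus.
Coda: /b/ is a plosive (sonority 1), /s/ is a fricative (sonority 3), /ʃ/ is a fricative (sonority 3).
Coda profile 7-1-3-3 — does not fall throughout.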